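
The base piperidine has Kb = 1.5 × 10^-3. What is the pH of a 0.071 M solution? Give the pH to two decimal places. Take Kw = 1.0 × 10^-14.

pH = 11.98

C5H10NH + H2O ⇌ C5H10NH2+ + OH-
Kb = x²/(0.071 − x) = 1.5 × 10^-3
Here C₀/Kb ≈ 47.3, so the small-x approximation fails. Use the quadratic:
x = (−Kb + √(Kb² + 4·Kb·C₀))/2 = 9.60 × 10^-3 M
pOH = 2.02, so pH = 14.00 − pOH = 11.98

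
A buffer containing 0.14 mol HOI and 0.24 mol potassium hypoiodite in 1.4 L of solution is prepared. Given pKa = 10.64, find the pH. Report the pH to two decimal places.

pH = 10.87

pH = pKa + log([A⁻]/[HA]) = 10.64 + log(0.24/0.14)
pH = 10.64 + (+0.234) = 10.87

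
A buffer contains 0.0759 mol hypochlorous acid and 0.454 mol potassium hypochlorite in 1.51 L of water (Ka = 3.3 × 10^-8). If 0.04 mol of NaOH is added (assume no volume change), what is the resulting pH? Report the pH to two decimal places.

OH- converts HOCl to OCl-: HOCl → 0.0359 mol, OCl- → 0.494 mol.
pKa = −log(3.3 × 10^-8) = 7.481
pH = pKa + log([A⁻]/[HA]) = 7.481 + log(0.494/0.0359) = 7.481 +1.139

pH = 8.62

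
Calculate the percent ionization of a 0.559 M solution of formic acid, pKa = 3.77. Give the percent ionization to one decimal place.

1.7%

HCOOH ⇌ HCOO- + H+; let x = [H+] at equilibrium.
Ka = 10^(−3.77) = 1.70 × 10^-4
x ≈ √(Ka·C₀) = √(1.70 × 10^-4 × 0.559) = 9.75 × 10^-3 M
Fraction ionized = 9.75 × 10^-3 / 0.559 = 0.0174 → 1.7%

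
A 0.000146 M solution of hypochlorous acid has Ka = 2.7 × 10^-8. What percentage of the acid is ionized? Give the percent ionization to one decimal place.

HOCl ⇌ OCl- + H+; let x = [H+] at equilibrium.
x ≈ √(Ka·C₀) = √(2.7 × 10^-8 × 0.000146) = 1.99 × 10^-6 M
Fraction ionized = 1.99 × 10^-6 / 0.000146 = 0.0136 → 1.4%

1.4%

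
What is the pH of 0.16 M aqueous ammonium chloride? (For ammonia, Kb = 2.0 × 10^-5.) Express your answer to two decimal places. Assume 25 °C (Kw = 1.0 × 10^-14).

NH4+ is the conjugate acid of the weak base NH3.
Ka = Kw/Kb = 1.0×10^-14 / 2.0 × 10^-5 = 5.00 × 10^-10
From the ICE table, Ka = x²/(0.16 − x) = 5.00 × 10^-10.
Since Ka ≪ C₀, x ≈ √(Ka·C₀) = 8.94 × 10^-6 M.
Check: 0.0056% ionized — well under 5%, approximation valid.
pH = −log[H+] = −log(8.94 × 10^-6) = 5.05

pH = 5.05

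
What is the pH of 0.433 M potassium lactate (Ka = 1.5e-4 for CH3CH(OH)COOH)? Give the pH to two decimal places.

CH3CH(OH)COO- is the conjugate base of the weak acid CH3CH(OH)COOH.
Kb = Kw/Ka = 1.0×10^-14 / 1.5 × 10^-4 = 6.67 × 10^-11
From the ICE table, Kb = x²/(0.433 − x) = 6.67 × 10^-11.
Neglecting x in the denominator: x = √(6.67 × 10^-11 × 0.433) = 5.37 × 10^-6 M
pOH = −log(5.37 × 10^-6) = 5.27; pH = 14.00 − 5.27 = 8.73

pH = 8.73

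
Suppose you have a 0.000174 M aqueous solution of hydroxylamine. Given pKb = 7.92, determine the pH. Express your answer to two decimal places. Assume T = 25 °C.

NH2OH + H2O ⇌ NH3OH+ + OH-
Kb = 10^(−7.92) = 1.20 × 10^-8
From the ICE table, Kb = [OH-]²/(0.000174 − [OH-]) = 1.20 × 10^-8.
Assume [OH-] ≪ 0.000174: [OH-] ≈ √(1.20 × 10^-8 × 0.000174) = 1.44 × 10^-6 M
([OH-]/C₀ = 0.83% < 5%, so the approximation holds.)
pOH = −log(1.44 × 10^-6) = 5.84; pH = 14.00 − 5.84 = 8.16

pH = 8.16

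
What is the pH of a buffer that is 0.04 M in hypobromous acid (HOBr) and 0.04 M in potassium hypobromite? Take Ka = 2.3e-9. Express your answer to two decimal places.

pKa = −log(2.3 × 10^-9) = 8.638
Henderson–Hasselbalch: pH = pKa + log([OBr-]/[HOBr]) = 8.638 + log(0.04/0.04)
pH = 8.638 + (+0.000) = 8.64

pH = 8.64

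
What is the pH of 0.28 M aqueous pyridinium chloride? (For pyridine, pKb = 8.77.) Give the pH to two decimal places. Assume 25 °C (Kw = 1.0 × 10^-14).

pH = 2.89

C5H5NH+ is the conjugate acid of the weak base C5H5N.
Kb = 10^(−8.77) = 1.70 × 10^-9
Ka = Kw/Kb = 1.0×10^-14 / 1.70 × 10^-9 = 5.88 × 10^-6
From the ICE table, Ka = [H+]²/(0.28 − [H+]) = 5.88 × 10^-6.
Neglecting [H+] in the denominator: [H+] = √(5.88 × 10^-6 × 0.28) = 1.28 × 10^-3 M
pH = −log[H+] = −log(1.28 × 10^-3) = 2.89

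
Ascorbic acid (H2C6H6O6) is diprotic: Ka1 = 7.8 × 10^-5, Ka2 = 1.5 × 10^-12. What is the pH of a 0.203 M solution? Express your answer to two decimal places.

pH = 2.40

Since Ka1 ≫ Ka2, the first ionization dominates [H+].
Ka1 = x²/(0.203 − x) = 7.8 × 10^-5
x ≈ √(7.8 × 10^-5 × 0.203) = 3.98 × 10^-3 M
pH = −log(3.98 × 10^-3) = 2.40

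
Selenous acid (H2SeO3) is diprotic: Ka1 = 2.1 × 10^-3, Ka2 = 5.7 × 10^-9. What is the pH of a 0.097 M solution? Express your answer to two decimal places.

Since Ka1 ≫ Ka2, the first ionization dominates [H+].
Ka1 = x²/(0.097 − x) = 2.1 × 10^-3
Solving the quadratic: x = (−Ka1 + √(Ka1² + 4·Ka1·C₀))/2 = 1.33 × 10^-2 M
pH = −log(1.33 × 10^-2) = 1.88

pH = 1.88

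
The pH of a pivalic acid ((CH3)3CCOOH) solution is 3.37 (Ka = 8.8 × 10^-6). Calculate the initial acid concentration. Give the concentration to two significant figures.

C₀ = 2.1 × 10^-2 M

[H+] = 10^(-3.37) = 4.27 × 10^-4 M = x
Ka = x²/(C₀ − x) ⇒ C₀ = x + x²/Ka
C₀ = 4.27 × 10^-4 + (4.27 × 10^-4)²/(8.8 × 10^-6) = 2.11 × 10^-2 M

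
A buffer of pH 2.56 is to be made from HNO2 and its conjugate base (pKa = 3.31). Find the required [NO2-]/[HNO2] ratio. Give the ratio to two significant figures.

pH = pKa + log(r) ⇒ log(r) = 2.56 − 3.31 = -0.75
r = [NO2-]/[HNO2] = 10^(-0.75) = 0.178

ratio = 0.18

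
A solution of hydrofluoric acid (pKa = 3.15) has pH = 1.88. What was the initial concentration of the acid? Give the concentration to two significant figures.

[H+] = 10^(-1.88) = 1.32 × 10^-2 M = x
Ka = 10^(−3.15) = 7.08 × 10^-4
Ka = x²/(C₀ − x) ⇒ C₀ = x + x²/Ka
C₀ = 1.32 × 10^-2 + (1.32 × 10^-2)²/(7.08 × 10^-4) = 2.59 × 10^-1 M

C₀ = 2.6 × 10^-1 M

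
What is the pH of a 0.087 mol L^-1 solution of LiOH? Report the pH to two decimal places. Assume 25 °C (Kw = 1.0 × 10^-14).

LiOH is a strong base; [OH-] = 0.087 M.
pOH = -log(0.087) = 1.06
pH = 14.00 - 1.06 = 12.94

pH = 12.94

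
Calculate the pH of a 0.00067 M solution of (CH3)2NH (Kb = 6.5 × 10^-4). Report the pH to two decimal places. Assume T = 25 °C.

pH = 10.61

(CH3)2NH + H2O ⇌ (CH3)2NH2+ + OH-
Kb = x²/(0.00067 − x) = 6.5 × 10^-4
The 5% rule fails; solving x² + Kb·x − Kb·C₀ = 0 exactly:
x = (−Kb + √(Kb² + 4·Kb·C₀))/2 = 4.11 × 10^-4 M
pOH = −log(4.11 × 10^-4) = 3.39; pH = 14.00 − 3.39 = 10.61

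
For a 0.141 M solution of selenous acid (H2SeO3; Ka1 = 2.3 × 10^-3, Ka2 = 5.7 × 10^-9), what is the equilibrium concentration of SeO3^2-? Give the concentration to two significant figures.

5.7 × 10^-9 M

First ionization gives [H+] ≈ [HSeO3-] = 1.69 × 10^-2 M.
Second step: Ka2 = [H+][SeO3^2-]/[HSeO3-] ≈ [SeO3^2-] (since [H+] ≈ [HSeO3-]).
So [SeO3^2-] ≈ Ka2.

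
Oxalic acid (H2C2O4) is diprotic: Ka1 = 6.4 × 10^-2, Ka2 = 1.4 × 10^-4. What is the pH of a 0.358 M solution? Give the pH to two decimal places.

pH = 0.91

Ka1 ≫ Ka2, so treat the first dissociation as the only significant source of H+.
Ka1 = x²/(0.358 − x) = 6.4 × 10^-2
Solving the quadratic: x = (−Ka1 + √(Ka1² + 4·Ka1·C₀))/2 = 1.23 × 10^-1 M
pH = −log(1.23 × 10^-1) = 0.91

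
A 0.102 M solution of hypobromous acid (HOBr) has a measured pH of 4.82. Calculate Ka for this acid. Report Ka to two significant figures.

[H+] = 10^(-4.82) = 1.51 × 10^-5 M
At equilibrium [HA] = 0.102 − 1.51 × 10^-5 = 1.02 × 10^-1 M
Ka = [H+][A-]/[HA] = (1.51 × 10^-5)² / 1.02 × 10^-1 = 2.2 × 10^-9

Ka = 2.2 × 10^-9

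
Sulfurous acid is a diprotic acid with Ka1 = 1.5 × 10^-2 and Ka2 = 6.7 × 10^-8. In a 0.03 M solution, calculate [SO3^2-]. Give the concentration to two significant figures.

6.7 × 10^-8 M

First ionization gives [H+] ≈ [HSO3-] = 1.50 × 10^-2 M.
Second step: Ka2 = [H+][SO3^2-]/[HSO3-] ≈ [SO3^2-] (since [H+] ≈ [HSO3-]).
So [SO3^2-] ≈ Ka2.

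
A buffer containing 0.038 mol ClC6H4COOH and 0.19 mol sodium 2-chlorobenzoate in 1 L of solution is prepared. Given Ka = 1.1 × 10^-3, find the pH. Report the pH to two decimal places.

pKa = −log(1.1 × 10^-3) = 2.959
Using pH = pKa + log([base]/[acid]) with [base]/[acid] = 0.19/0.038:
pH = 2.959 + (+0.699) = 3.66

pH = 3.66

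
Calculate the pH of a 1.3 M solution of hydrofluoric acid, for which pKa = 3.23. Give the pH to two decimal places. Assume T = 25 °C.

HF ⇌ F- + H+
Ka = 10^(−3.23) = 5.89 × 10^-4
Ka = [H+]²/(1.3 − [H+]) = 5.89 × 10^-4
Assume [H+] ≪ 1.3: [H+] ≈ √(5.89 × 10^-4 × 1.3) = 2.77 × 10^-2 M
Check: 2.1% ionized — well under 5%, approximation valid.
pH = −log(2.77 × 10^-2) = 1.56

pH = 1.56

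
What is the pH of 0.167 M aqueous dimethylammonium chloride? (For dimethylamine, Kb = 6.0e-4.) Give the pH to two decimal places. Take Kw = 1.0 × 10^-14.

pH = 5.78

(CH3)2NH2+ is the conjugate acid of the weak base (CH3)2NH.
Ka = Kw/Kb = 1.0×10^-14 / 6.0 × 10^-4 = 1.67 × 10^-11
From the ICE table, Ka = x²/(0.167 − x) = 1.67 × 10^-11.
Assume x ≪ 0.167: x ≈ √(1.67 × 10^-11 × 0.167) = 1.67 × 10^-6 M
(x/C₀ = 0.001% < 5%, so the approximation holds.)
pH = −log[H+] = −log(1.67 × 10^-6) = 5.78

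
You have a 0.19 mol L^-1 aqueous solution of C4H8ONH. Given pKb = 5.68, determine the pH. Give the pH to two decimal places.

pH = 10.80

C4H8ONH + H2O ⇌ C4H8ONH2+ + OH-
Kb = 10^(−5.68) = 2.09 × 10^-6
From the ICE table, Kb = [OH-]²/(0.19 − [OH-]) = 2.09 × 10^-6.
Neglecting [OH-] in the denominator: [OH-] = √(2.09 × 10^-6 × 0.19) = 6.30 × 10^-4 M
([OH-]/C₀ = 0.33% < 5%, so the approximation holds.)
pOH = −log(6.30 × 10^-4) = 3.20; pH = 14.00 − 3.20 = 10.80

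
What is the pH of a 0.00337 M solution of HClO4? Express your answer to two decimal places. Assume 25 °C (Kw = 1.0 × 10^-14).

pH = 2.47

HClO4 is a strong acid and dissociates completely, so [H+] = 0.00337 M.
pH = -log(0.00337) = 2.47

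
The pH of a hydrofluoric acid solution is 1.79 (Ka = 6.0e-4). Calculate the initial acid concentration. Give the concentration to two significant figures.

C₀ = 4.5 × 10^-1 M

[H+] = 10^(-1.79) = 1.62 × 10^-2 M = x
Ka = x²/(C₀ − x) ⇒ C₀ = x + x²/Ka
C₀ = 1.62 × 10^-2 + (1.62 × 10^-2)²/(6.0 × 10^-4) = 4.54 × 10^-1 M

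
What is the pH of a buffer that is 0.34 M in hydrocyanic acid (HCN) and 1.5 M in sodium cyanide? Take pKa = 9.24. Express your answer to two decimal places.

pH = 9.88

Henderson–Hasselbalch: pH = pKa + log([CN-]/[HCN]) = 9.24 + log(1.5/0.34)
pH = 9.24 + (+0.645) = 9.88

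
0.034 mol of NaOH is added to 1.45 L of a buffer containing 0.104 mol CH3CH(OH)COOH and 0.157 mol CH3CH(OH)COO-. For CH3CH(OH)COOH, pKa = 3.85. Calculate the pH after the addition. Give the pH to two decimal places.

pH = 4.29

After neutralization: n(CH3CH(OH)COOH) = 0.07 mol, n(CH3CH(OH)COO-) = 0.191 mol.
Henderson–Hasselbalch with mole ratio 0.191/0.07: pH = 3.85 + (+0.436)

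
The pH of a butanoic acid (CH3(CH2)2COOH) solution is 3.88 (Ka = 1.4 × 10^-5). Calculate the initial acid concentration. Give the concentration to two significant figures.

C₀ = 1.4 × 10^-3 M

[H+] = 10^(-3.88) = 1.32 × 10^-4 M = x
Ka = x²/(C₀ − x) ⇒ C₀ = x + x²/Ka
C₀ = 1.32 × 10^-4 + (1.32 × 10^-4)²/(1.4 × 10^-5) = 1.38 × 10^-3 M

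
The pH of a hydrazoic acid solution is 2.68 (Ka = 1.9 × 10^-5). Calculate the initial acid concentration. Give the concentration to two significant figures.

C₀ = 2.3 × 10^-1 M

[H+] = 10^(-2.68) = 2.09 × 10^-3 M = x
Ka = x²/(C₀ − x) ⇒ C₀ = x + x²/Ka
C₀ = 2.09 × 10^-3 + (2.09 × 10^-3)²/(1.9 × 10^-5) = 2.32 × 10^-1 M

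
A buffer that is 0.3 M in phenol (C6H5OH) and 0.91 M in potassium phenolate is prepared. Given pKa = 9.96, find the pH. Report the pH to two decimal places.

pH = 10.44

pH = pKa + log([A⁻]/[HA]) = 9.96 + log(0.91/0.3)
pH = 9.96 + (+0.482) = 10.44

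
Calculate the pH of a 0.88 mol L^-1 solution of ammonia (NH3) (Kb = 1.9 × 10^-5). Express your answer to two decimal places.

NH3 + H2O ⇌ NH4+ + OH-
Kb = x²/(0.88 − x) = 1.9 × 10^-5
Assume x ≪ 0.88: x ≈ √(1.9 × 10^-5 × 0.88) = 4.09 × 10^-3 M
Check: 0.46% ionized — well under 5%, approximation valid.
pOH = −log(4.09 × 10^-3) = 2.39; pH = 14.00 − 2.39 = 11.61

pH = 11.61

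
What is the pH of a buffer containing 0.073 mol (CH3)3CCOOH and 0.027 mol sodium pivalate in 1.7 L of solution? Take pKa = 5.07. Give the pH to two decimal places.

pH = pKa + log([A⁻]/[HA]) = 5.07 + log(0.027/0.073)
pH = 5.07 + (-0.432) = 4.64

pH = 4.64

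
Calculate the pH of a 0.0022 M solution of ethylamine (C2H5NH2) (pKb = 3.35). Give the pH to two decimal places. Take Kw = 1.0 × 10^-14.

C2H5NH2 + H2O ⇌ C2H5NH3+ + OH-
Kb = 10^(−3.35) = 4.47 × 10^-4
From the ICE table, Kb = [OH-]²/(0.0022 − [OH-]) = 4.47 × 10^-4.
[OH-] is not negligible relative to C₀; solve [OH-]² + 0.000447·[OH-] − 9.83e-07 = 0.
[OH-] = [−0.000447 + √(0.000447² + 3.93e-06)]/2 = 7.93 × 10^-4 M
pOH = −log(7.93 × 10^-4) = 3.10; pH = 14.00 − 3.10 = 10.90

pH = 10.90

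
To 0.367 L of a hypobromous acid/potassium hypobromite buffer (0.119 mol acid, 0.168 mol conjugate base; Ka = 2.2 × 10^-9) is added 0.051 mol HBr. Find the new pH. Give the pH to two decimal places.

pH = 8.50

After neutralization: n(HOBr) = 0.17 mol, n(OBr-) = 0.117 mol.
pKa = −log(2.2 × 10^-9) = 8.658
pH = pKa + log(n_OBr-/n_HOBr) = 8.658 + log(0.117/0.17) = 8.658 + (-0.162)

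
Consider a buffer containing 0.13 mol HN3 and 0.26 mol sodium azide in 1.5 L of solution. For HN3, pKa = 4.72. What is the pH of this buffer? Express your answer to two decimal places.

pH = 5.02

Henderson–Hasselbalch: pH = pKa + log([N3-]/[HN3]) = 4.72 + log(0.26/0.13)
pH = 4.72 + (+0.301) = 5.02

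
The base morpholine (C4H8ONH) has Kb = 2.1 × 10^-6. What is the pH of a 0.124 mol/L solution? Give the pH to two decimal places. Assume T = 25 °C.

pH = 10.71

C4H8ONH + H2O ⇌ C4H8ONH2+ + OH-
From the ICE table, Kb = x²/(0.124 − x) = 2.1 × 10^-6.
Since Kb ≪ C₀, x ≈ √(Kb·C₀) = 5.10 × 10^-4 M.
(x/C₀ = 0.41% < 5%, so the approximation holds.)
pOH = 3.29, so pH = 14.00 − pOH = 10.71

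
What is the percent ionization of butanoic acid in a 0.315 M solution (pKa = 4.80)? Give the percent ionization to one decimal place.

0.7%

CH3(CH2)2COOH ⇌ CH3(CH2)2COO- + H+; let x = [H+] at equilibrium.
Ka = 10^(−4.80) = 1.58 × 10^-5
x ≈ √(Ka·C₀) = √(1.58 × 10^-5 × 0.315) = 2.23 × 10^-3 M
% ionization = x/C₀ × 100% = 2.23 × 10^-3/0.315 × 100% = 0.7%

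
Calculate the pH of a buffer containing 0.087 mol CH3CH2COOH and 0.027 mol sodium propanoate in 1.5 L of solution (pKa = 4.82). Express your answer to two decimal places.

Using pH = pKa + log([base]/[acid]) with [base]/[acid] = 0.027/0.087:
pH = 4.82 + (-0.508) = 4.31

pH = 4.31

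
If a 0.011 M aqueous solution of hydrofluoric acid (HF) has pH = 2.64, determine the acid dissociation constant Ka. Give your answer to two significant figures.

[H+] = 10^(-2.64) = 2.29 × 10^-3 M
At equilibrium [HA] = 0.011 − 2.29 × 10^-3 = 8.71 × 10^-3 M
Ka = [H+][A-]/[HA] = (2.29 × 10^-3)² / 8.71 × 10^-3 = 6.0 × 10^-4

Ka = 6.0 × 10^-4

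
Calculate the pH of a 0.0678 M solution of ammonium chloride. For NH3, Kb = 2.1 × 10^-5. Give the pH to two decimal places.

pH = 5.25

NH4+ is the conjugate acid of the weak base NH3.
Ka = Kw/Kb = 1.0×10^-14 / 2.1 × 10^-5 = 4.76 × 10^-10
Let x = [H+] at equilibrium. Ka = x²/(0.0678 − x).
Neglecting x in the denominator: x = √(4.76 × 10^-10 × 0.0678) = 5.68 × 10^-6 M
pH = −log[H+] = −log(5.68 × 10^-6) = 5.25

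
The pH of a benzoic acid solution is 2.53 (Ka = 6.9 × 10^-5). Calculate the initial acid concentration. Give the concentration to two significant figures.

C₀ = 1.3 × 10^-1 M

[H+] = 10^(-2.53) = 2.95 × 10^-3 M = x
Ka = x²/(C₀ − x) ⇒ C₀ = x + x²/Ka
C₀ = 2.95 × 10^-3 + (2.95 × 10^-3)²/(6.9 × 10^-5) = 1.29 × 10^-1 M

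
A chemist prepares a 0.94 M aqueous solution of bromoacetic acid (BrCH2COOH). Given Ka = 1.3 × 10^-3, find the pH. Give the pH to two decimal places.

pH = 1.46

BrCH2COOH ⇌ BrCH2COO- + H+
Ka = [H+]²/(0.94 − [H+]) = 1.3 × 10^-3
Neglecting [H+] in the denominator: [H+] = √(1.3 × 10^-3 × 0.94) = 3.50 × 10^-2 M
Check: 3.7% ionized — well under 5%, approximation valid.
pH = −log(3.50 × 10^-2) = 1.46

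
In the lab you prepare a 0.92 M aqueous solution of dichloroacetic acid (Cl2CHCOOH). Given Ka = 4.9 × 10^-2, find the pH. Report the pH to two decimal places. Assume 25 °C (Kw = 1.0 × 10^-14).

Cl2CHCOOH ⇌ Cl2CHCOO- + H+
Ka = [H+]²/(0.92 − [H+]) = 4.9 × 10^-2
The 5% rule fails; solving [H+]² + Ka·[H+] − Ka·C₀ = 0 exactly:
[H+] = (−Ka + √(Ka² + 4·Ka·C₀))/2 = 1.89 × 10^-1 M
pH = −log(1.89 × 10^-1) = 0.72

pH = 0.72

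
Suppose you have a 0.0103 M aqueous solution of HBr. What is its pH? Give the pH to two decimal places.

HBr is a strong acid and dissociates completely, so [H+] = 0.0103 M.
pH = -log(0.0103) = 1.99

pH = 1.99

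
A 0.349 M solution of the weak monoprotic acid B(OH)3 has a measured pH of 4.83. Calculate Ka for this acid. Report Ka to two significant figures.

[H+] = 10^(-4.83) = 1.48 × 10^-5 M
At equilibrium [HA] = 0.349 − 1.48 × 10^-5 = 3.49 × 10^-1 M
Ka = [H+][A-]/[HA] = (1.48 × 10^-5)² / 3.49 × 10^-1 = 6.3 × 10^-10

Ka = 6.3 × 10^-10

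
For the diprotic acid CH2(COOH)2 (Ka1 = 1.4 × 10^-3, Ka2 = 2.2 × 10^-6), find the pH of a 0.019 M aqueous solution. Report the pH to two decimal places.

pH = 2.35

Ka1 ≫ Ka2, so treat the first dissociation as the only significant source of H+.
Ka1 = x²/(0.019 − x) = 1.4 × 10^-3
Solving the quadratic: x = (−Ka1 + √(Ka1² + 4·Ka1·C₀))/2 = 4.50 × 10^-3 M
pH = −log(4.50 × 10^-3) = 2.35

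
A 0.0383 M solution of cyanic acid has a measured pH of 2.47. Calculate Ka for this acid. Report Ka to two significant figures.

[H+] = 10^(-2.47) = 3.39 × 10^-3 M
At equilibrium [HA] = 0.0383 − 3.39 × 10^-3 = 3.49 × 10^-2 M
Ka = [H+][A-]/[HA] = (3.39 × 10^-3)² / 3.49 × 10^-2 = 3.3 × 10^-4

Ka = 3.3 × 10^-4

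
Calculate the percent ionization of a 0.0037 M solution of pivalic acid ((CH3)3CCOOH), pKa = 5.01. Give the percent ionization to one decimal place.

5.0%

(CH3)3CCOOH ⇌ (CH3)3CCOO- + H+; let x = [H+] at equilibrium.
Ka = 10^(−5.01) = 9.77 × 10^-6
Solve x² + 9.77e-06x − 3.61e-08 = 0 → x = 1.85 × 10^-4 M
Fraction ionized = 1.85 × 10^-4 / 0.0037 = 0.0500 → 5.0%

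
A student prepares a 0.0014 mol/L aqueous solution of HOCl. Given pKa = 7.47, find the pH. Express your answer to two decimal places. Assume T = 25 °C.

pH = 5.16

HOCl ⇌ OCl- + H+
Ka = 10^(−7.47) = 3.39 × 10^-8
Let x = [H+] at equilibrium. Ka = x²/(0.0014 − x).
Assume x ≪ 0.0014: x ≈ √(3.39 × 10^-8 × 0.0014) = 6.89 × 10^-6 M
pH = −log(6.89 × 10^-6) = 5.16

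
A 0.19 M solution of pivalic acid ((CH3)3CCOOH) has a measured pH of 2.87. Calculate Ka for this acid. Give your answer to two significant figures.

[H+] = 10^(-2.87) = 1.35 × 10^-3 M
At equilibrium [HA] = 0.19 − 1.35 × 10^-3 = 1.89 × 10^-1 M
Ka = [H+][A-]/[HA] = (1.35 × 10^-3)² / 1.89 × 10^-1 = 9.6 × 10^-6

Ka = 9.6 × 10^-6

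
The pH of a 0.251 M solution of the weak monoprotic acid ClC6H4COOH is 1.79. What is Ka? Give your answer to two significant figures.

Ka = 1.1 × 10^-3

[H+] = 10^(-1.79) = 1.62 × 10^-2 M
At equilibrium [HA] = 0.251 − 1.62 × 10^-2 = 2.35 × 10^-1 M
Ka = [H+][A-]/[HA] = (1.62 × 10^-2)² / 2.35 × 10^-1 = 1.1 × 10^-3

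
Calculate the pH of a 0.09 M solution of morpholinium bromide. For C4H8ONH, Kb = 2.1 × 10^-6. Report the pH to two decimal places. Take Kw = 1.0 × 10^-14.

C4H8ONH2+ is the conjugate acid of the weak base C4H8ONH.
Ka = Kw/Kb = 1.0×10^-14 / 2.1 × 10^-6 = 4.76 × 10^-9
Ka = [H+]²/(0.09 − [H+]) = 4.76 × 10^-9
Assume [H+] ≪ 0.09: [H+] ≈ √(4.76 × 10^-9 × 0.09) = 2.07 × 10^-5 M
pH = −log(2.07 × 10^-5) = 4.68

pH = 4.68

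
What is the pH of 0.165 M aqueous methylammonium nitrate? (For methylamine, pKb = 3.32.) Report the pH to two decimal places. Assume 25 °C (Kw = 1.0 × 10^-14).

pH = 5.73

CH3NH3+ is the conjugate acid of the weak base CH3NH2.
Kb = 10^(−3.32) = 4.79 × 10^-4
Ka = Kw/Kb = 1.0×10^-14 / 4.79 × 10^-4 = 2.09 × 10^-11
Ka = [H+]²/(0.165 − [H+]) = 2.09 × 10^-11
Since Ka ≪ C₀, [H+] ≈ √(Ka·C₀) = 1.86 × 10^-6 M.
pH = −log[H+] = −log(1.86 × 10^-6) = 5.73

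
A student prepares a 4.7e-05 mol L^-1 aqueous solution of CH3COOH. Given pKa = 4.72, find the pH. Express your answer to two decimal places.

pH = 4.66

CH3COOH ⇌ CH3COO- + H+
Ka = 10^(−4.72) = 1.91 × 10^-5
Let x = [H+] at equilibrium. Ka = x²/(4.7e-05 − x).
Here C₀/Ka ≈ 2.46, so the small-x approximation fails. Use the quadratic:
x = [−1.91e-05 + √(1.91e-05² + 3.59e-09)]/2 = 2.19 × 10^-5 M
pH = −log[H+] = −log(2.19 × 10^-5) = 4.66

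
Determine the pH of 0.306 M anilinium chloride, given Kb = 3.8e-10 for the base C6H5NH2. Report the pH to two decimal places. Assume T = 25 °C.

C6H5NH3+ is the conjugate acid of the weak base C6H5NH2.
Ka = Kw/Kb = 1.0×10^-14 / 3.8 × 10^-10 = 2.63 × 10^-5
From the ICE table, Ka = [H+]²/(0.306 − [H+]) = 2.63 × 10^-5.
Neglecting [H+] in the denominator: [H+] = √(2.63 × 10^-5 × 0.306) = 2.84 × 10^-3 M
pH = −log(2.84 × 10^-3) = 2.55

pH = 2.55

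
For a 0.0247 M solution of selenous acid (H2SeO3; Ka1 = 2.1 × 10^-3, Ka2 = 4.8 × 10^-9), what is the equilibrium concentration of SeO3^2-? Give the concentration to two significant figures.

First ionization gives [H+] ≈ [HSeO3-] = 6.23 × 10^-3 M.
Second step: Ka2 = [H+][SeO3^2-]/[HSeO3-] ≈ [SeO3^2-] (since [H+] ≈ [HSeO3-]).
So [SeO3^2-] ≈ Ka2.

4.8 × 10^-9 M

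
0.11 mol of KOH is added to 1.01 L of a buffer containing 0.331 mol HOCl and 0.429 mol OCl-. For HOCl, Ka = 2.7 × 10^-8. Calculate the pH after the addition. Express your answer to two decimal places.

pH = 7.96

After neutralization: n(HOCl) = 0.221 mol, n(OCl-) = 0.539 mol.
pKa = −log(2.7 × 10^-8) = 7.569
Henderson–Hasselbalch with mole ratio 0.539/0.221: pH = 7.569 + (+0.387)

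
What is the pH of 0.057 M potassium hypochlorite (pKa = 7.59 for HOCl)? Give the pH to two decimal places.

OCl- is the conjugate base of the weak acid HOCl.
Ka = 10^(−7.59) = 2.57 × 10^-8
Kb = Kw/Ka = 1.0×10^-14 / 2.57 × 10^-8 = 3.89 × 10^-7
Let x = [OH-] at equilibrium. Kb = x²/(0.057 − x).
Neglecting x in the denominator: x = √(3.89 × 10^-7 × 0.057) = 1.49 × 10^-4 M
pOH = −log(1.49 × 10^-4) = 3.83; pH = 14.00 − 3.83 = 10.17

pH = 10.17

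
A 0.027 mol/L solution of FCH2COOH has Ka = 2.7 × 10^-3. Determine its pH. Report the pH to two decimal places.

FCH2COOH ⇌ FCH2COO- + H+
Ka = x²/(0.027 − x) = 2.7 × 10^-3
Here C₀/Ka ≈ 10, so the small-x approximation fails. Use the quadratic:
x = [−0.0027 + √(0.0027² + 0.000292)]/2 = 7.29 × 10^-3 M
pH = −log(7.29 × 10^-3) = 2.14

pH = 2.14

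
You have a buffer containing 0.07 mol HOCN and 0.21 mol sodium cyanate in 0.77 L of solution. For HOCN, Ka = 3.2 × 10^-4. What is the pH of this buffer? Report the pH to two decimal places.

pKa = −log(3.2 × 10^-4) = 3.495
Henderson–Hasselbalch: pH = pKa + log([OCN-]/[HOCN]) = 3.495 + log(0.21/0.07)
pH = 3.495 + (+0.477) = 3.97

pH = 3.97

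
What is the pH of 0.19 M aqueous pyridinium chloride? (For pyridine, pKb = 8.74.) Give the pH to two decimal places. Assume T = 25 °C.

C5H5NH+ is the conjugate acid of the weak base C5H5N.
Kb = 10^(−8.74) = 1.82 × 10^-9
Ka = Kw/Kb = 1.0×10^-14 / 1.82 × 10^-9 = 5.49 × 10^-6
From the ICE table, Ka = x²/(0.19 − x) = 5.49 × 10^-6.
Assume x ≪ 0.19: x ≈ √(5.49 × 10^-6 × 0.19) = 1.02 × 10^-3 M
pH = −log(1.02 × 10^-3) = 2.99

pH = 2.99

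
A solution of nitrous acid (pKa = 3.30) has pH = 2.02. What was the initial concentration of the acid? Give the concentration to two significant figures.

[H+] = 10^(-2.02) = 9.55 × 10^-3 M = x
Ka = 10^(−3.30) = 5.01 × 10^-4
Ka = x²/(C₀ − x) ⇒ C₀ = x + x²/Ka
C₀ = 9.55 × 10^-3 + (9.55 × 10^-3)²/(5.01 × 10^-4) = 1.92 × 10^-1 M

C₀ = 1.9 × 10^-1 M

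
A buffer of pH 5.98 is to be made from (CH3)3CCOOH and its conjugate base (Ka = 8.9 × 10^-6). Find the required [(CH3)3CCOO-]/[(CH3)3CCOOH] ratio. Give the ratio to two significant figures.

ratio = 8.5

pKa = -log(8.9 × 10^-6) = 5.051
pH = pKa + log(r) ⇒ log(r) = 5.98 − 5.051 = +0.929
r = [(CH3)3CCOO-]/[(CH3)3CCOOH] = 10^(+0.929) = 8.49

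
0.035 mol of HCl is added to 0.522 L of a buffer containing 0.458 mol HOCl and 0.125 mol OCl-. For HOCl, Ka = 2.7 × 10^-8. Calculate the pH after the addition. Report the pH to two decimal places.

After neutralization: n(HOCl) = 0.493 mol, n(OCl-) = 0.09 mol.
pKa = −log(2.7 × 10^-8) = 7.569
Henderson–Hasselbalch with mole ratio 0.09/0.493: pH = 7.569 + (-0.739)

pH = 6.83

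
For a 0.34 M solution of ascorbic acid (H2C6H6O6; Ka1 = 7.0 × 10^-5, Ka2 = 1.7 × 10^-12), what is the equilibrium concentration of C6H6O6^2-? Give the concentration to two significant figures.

First ionization gives [H+] ≈ [HC6H6O6-] = 4.88 × 10^-3 M.
Second step: Ka2 = [H+][C6H6O6^2-]/[HC6H6O6-] ≈ [C6H6O6^2-] (since [H+] ≈ [HC6H6O6-]).
So [C6H6O6^2-] ≈ Ka2.

1.7 × 10^-12 M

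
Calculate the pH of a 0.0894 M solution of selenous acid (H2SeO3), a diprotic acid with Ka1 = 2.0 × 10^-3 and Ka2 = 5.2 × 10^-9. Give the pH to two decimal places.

Ka1 ≫ Ka2, so treat the first dissociation as the only significant source of H+.
Ka1 = x²/(0.0894 − x) = 2.0 × 10^-3
Solving the quadratic: x = (−Ka1 + √(Ka1² + 4·Ka1·C₀))/2 = 1.24 × 10^-2 M
pH = −log(1.24 × 10^-2) = 1.91

pH = 1.91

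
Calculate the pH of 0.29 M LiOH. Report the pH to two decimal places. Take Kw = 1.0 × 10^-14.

LiOH is a strong base; [OH-] = 0.29 M.
pOH = -log(0.29) = 0.54
pH = 14.00 - 0.54 = 13.46

pH = 13.46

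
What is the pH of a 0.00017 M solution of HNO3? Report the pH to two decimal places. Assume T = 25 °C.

pH = 3.77

HNO3 is a strong acid and dissociates completely, so [H+] = 0.00017 M.
pH = -log(0.00017) = 3.77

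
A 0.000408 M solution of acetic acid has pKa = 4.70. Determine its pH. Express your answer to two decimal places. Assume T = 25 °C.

CH3COOH ⇌ CH3COO- + H+
Ka = 10^(−4.70) = 2.00 × 10^-5
From the ICE table, Ka = [H+]²/(0.000408 − [H+]) = 2.00 × 10^-5.
The 5% rule fails; solving [H+]² + Ka·[H+] − Ka·C₀ = 0 exactly:
[H+] = (−Ka + √(Ka² + 4·Ka·C₀))/2 = 8.09 × 10^-5 M
pH = −log(8.09 × 10^-5) = 4.09

pH = 4.09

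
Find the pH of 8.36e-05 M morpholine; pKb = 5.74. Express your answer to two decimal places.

pH = 9.06

C4H8ONH + H2O ⇌ C4H8ONH2+ + OH-
Kb = 10^(−5.74) = 1.82 × 10^-6
From the ICE table, Kb = x²/(8.36e-05 − x) = 1.82 × 10^-6.
The 5% rule fails; solving x² + Kb·x − Kb·C₀ = 0 exactly:
x = (−Kb + √(Kb² + 4·Kb·C₀))/2 = 1.15 × 10^-5 M
pOH = −log(1.15 × 10^-5) = 4.94; pH = 14.00 − 4.94 = 9.06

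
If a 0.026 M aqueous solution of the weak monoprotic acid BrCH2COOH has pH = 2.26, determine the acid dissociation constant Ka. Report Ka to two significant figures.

Ka = 1.5 × 10^-3

[H+] = 10^(-2.26) = 5.50 × 10^-3 M
At equilibrium [HA] = 0.026 − 5.50 × 10^-3 = 2.05 × 10^-2 M
Ka = [H+][A-]/[HA] = (5.50 × 10^-3)² / 2.05 × 10^-2 = 1.5 × 10^-3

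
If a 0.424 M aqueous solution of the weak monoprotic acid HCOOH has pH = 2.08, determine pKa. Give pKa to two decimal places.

[H+] = 10^(-2.08) = 8.32 × 10^-3 M
At equilibrium [HA] = 0.424 − 8.32 × 10^-3 = 4.16 × 10^-1 M
Ka = [H+][A-]/[HA] = (8.32 × 10^-3)² / 4.16 × 10^-1 = 1.66 × 10^-4
pKa = -log(1.66 × 10^-4) = 3.78

pKa = 3.78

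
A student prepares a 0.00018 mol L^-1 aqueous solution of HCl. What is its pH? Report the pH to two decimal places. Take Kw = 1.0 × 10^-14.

pH = 3.74

HCl is a strong acid and dissociates completely, so [H+] = 0.00018 M.
pH = -log(0.00018) = 3.74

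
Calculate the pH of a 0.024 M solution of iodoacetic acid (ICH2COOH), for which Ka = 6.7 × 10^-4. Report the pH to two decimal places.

ICH2COOH ⇌ ICH2COO- + H+
Let x = [H+] at equilibrium. Ka = x²/(0.024 − x).
x is not negligible relative to C₀; solve x² + 0.00067·x − 1.61e-05 = 0.
x = (−Ka + √(Ka² + 4·Ka·C₀))/2 = 3.69 × 10^-3 M
pH = −log(3.69 × 10^-3) = 2.43

pH = 2.43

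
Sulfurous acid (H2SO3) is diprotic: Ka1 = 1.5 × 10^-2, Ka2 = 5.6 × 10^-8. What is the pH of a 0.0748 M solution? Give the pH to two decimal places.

pH = 1.57

Ka1 ≫ Ka2, so treat the first dissociation as the only significant source of H+.
Ka1 = x²/(0.0748 − x) = 1.5 × 10^-2
Solving the quadratic: x = (−Ka1 + √(Ka1² + 4·Ka1·C₀))/2 = 2.68 × 10^-2 M
pH = −log(2.68 × 10^-2) = 1.57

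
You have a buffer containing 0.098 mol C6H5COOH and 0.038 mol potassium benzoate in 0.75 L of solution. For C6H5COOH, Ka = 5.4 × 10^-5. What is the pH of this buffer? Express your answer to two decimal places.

pKa = −log(5.4 × 10^-5) = 4.268
Henderson–Hasselbalch: pH = pKa + log([C6H5COO-]/[C6H5COOH]) = 4.268 + log(0.038/0.098)
pH = 4.268 + (-0.411) = 3.86

pH = 3.86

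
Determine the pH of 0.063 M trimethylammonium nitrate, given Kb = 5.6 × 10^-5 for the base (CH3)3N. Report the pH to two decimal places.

pH = 5.47

(CH3)3NH+ is the conjugate acid of the weak base (CH3)3N.
Ka = Kw/Kb = 1.0×10^-14 / 5.6 × 10^-5 = 1.79 × 10^-10
Ka = x²/(0.063 − x) = 1.79 × 10^-10
Assume x ≪ 0.063: x ≈ √(1.79 × 10^-10 × 0.063) = 3.36 × 10^-6 M
Check: 0.0053% ionized — well under 5%, approximation valid.
pH = −log[H+] = −log(3.36 × 10^-6) = 5.47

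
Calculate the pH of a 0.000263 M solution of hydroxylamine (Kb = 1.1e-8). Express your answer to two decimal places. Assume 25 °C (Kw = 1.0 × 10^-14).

pH = 8.23

NH2OH + H2O ⇌ NH3OH+ + OH-
Let x = [OH-] at equilibrium. Kb = x²/(0.000263 − x).
Since Kb ≪ C₀, x ≈ √(Kb·C₀) = 1.70 × 10^-6 M.
Check: 0.65% ionized — well under 5%, approximation valid.
pOH = −log(1.70 × 10^-6) = 5.77; pH = 14.00 − 5.77 = 8.23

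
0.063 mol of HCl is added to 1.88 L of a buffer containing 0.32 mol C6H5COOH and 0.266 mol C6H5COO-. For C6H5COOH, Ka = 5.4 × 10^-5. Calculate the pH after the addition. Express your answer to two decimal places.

After neutralization: n(C6H5COOH) = 0.383 mol, n(C6H5COO-) = 0.203 mol.
pKa = −log(5.4 × 10^-5) = 4.268
Henderson–Hasselbalch with mole ratio 0.203/0.383: pH = 4.268 + (-0.276)

pH = 3.99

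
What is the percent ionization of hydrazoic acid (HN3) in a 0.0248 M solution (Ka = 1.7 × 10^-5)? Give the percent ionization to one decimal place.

HN3 ⇌ N3- + H+; let x = [H+] at equilibrium.
x ≈ √(Ka·C₀) = √(1.7 × 10^-5 × 0.0248) = 6.49 × 10^-4 M
% ionization = x/C₀ × 100% = 6.49 × 10^-4/0.0248 × 100% = 2.6%

2.6%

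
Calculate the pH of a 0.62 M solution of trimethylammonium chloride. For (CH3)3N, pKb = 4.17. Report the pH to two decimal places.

(CH3)3NH+ is the conjugate acid of the weak base (CH3)3N.
Kb = 10^(−4.17) = 6.76 × 10^-5
Ka = Kw/Kb = 1.0×10^-14 / 6.76 × 10^-5 = 1.48 × 10^-10
Ka = [H+]²/(0.62 − [H+]) = 1.48 × 10^-10
Assume [H+] ≪ 0.62: [H+] ≈ √(1.48 × 10^-10 × 0.62) = 9.58 × 10^-6 M
pH = −log(9.58 × 10^-6) = 5.02

pH = 5.02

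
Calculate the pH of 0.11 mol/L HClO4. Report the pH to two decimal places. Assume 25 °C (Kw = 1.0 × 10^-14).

HClO4 is a strong acid and dissociates completely, so [H+] = 0.11 M.
pH = -log(0.11) = 0.96

pH = 0.96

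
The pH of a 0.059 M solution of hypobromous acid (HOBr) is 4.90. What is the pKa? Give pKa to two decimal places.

pKa = 8.57

[H+] = 10^(-4.90) = 1.26 × 10^-5 M
At equilibrium [HA] = 0.059 − 1.26 × 10^-5 = 5.90 × 10^-2 M
Ka = [H+][A-]/[HA] = (1.26 × 10^-5)² / 5.90 × 10^-2 = 2.69 × 10^-9
pKa = -log(2.69 × 10^-9) = 8.57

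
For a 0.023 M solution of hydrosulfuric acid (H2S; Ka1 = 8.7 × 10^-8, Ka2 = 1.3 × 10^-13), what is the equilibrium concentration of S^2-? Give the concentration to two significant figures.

First ionization gives [H+] ≈ [HS-] = 4.47 × 10^-5 M.
Second step: Ka2 = [H+][S^2-]/[HS-] ≈ [S^2-] (since [H+] ≈ [HS-]).
So [S^2-] ≈ Ka2.

1.3 × 10^-13 M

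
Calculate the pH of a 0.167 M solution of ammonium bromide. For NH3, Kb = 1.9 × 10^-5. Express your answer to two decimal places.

NH4+ is the conjugate acid of the weak base NH3.
Ka = Kw/Kb = 1.0×10^-14 / 1.9 × 10^-5 = 5.26 × 10^-10
From the ICE table, Ka = [H+]²/(0.167 − [H+]) = 5.26 × 10^-10.
Since Ka ≪ C₀, [H+] ≈ √(Ka·C₀) = 9.37 × 10^-6 M.
Check: 0.0056% ionized — well under 5%, approximation valid.
pH = −log(9.37 × 10^-6) = 5.03

pH = 5.03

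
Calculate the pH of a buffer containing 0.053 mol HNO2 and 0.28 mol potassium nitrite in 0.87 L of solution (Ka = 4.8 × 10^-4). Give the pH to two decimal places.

pH = 4.04

pKa = −log(4.8 × 10^-4) = 3.319
Using pH = pKa + log([base]/[acid]) with [base]/[acid] = 0.28/0.053:
pH = 3.319 + (+0.723) = 4.04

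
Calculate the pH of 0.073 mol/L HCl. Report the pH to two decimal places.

pH = 1.14

HCl is a strong acid and dissociates completely, so [H+] = 0.073 M.
pH = -log(0.073) = 1.14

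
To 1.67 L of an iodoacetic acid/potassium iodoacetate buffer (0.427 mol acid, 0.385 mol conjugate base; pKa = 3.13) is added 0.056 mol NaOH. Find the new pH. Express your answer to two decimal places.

After neutralization: n(ICH2COOH) = 0.371 mol, n(ICH2COO-) = 0.441 mol.
pH = pKa + log([A⁻]/[HA]) = 3.13 + log(0.441/0.371) = 3.13 +0.075

pH = 3.21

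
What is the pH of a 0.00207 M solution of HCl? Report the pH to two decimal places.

HCl is a strong acid and dissociates completely, so [H+] = 0.00207 M.
pH = -log(0.00207) = 2.68

pH = 2.68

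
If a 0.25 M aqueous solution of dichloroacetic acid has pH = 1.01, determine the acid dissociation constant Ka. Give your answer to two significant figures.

Ka = 6.3 × 10^-2

[H+] = 10^(-1.01) = 9.77 × 10^-2 M
At equilibrium [HA] = 0.25 − 9.77 × 10^-2 = 1.52 × 10^-1 M
Ka = [H+][A-]/[HA] = (9.77 × 10^-2)² / 1.52 × 10^-1 = 6.3 × 10^-2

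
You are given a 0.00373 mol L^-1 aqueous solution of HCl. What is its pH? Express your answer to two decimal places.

HCl is a strong acid and dissociates completely, so [H+] = 0.00373 M.
pH = -log(0.00373) = 2.43

pH = 2.43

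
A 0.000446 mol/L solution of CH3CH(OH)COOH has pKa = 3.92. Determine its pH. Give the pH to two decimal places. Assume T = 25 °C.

pH = 3.75

CH3CH(OH)COOH ⇌ CH3CH(OH)COO- + H+
Ka = 10^(−3.92) = 1.20 × 10^-4
Ka = x²/(0.000446 − x) = 1.20 × 10^-4
Here C₀/Ka ≈ 3.72, so the small-x approximation fails. Use the quadratic:
x = [−0.00012 + √(0.00012² + 2.14e-07)]/2 = 1.79 × 10^-4 M
pH = −log(1.79 × 10^-4) = 3.75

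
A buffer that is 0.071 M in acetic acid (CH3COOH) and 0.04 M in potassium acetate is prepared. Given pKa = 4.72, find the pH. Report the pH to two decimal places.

pH = pKa + log([A⁻]/[HA]) = 4.72 + log(0.04/0.071)
pH = 4.72 + (-0.249) = 4.47

pH = 4.47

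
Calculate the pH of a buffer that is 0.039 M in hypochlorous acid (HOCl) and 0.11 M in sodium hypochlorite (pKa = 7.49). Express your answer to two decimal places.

Henderson–Hasselbalch: pH = pKa + log([OCl-]/[HOCl]) = 7.49 + log(0.11/0.039)
pH = 7.49 + (+0.450) = 7.94

pH = 7.94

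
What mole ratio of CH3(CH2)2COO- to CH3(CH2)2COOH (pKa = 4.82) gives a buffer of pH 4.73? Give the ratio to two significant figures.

ratio = 0.81

pH = pKa + log(r) ⇒ log(r) = 4.73 − 4.82 = -0.09
r = [CH3(CH2)2COO-]/[CH3(CH2)2COOH] = 10^(-0.09) = 0.813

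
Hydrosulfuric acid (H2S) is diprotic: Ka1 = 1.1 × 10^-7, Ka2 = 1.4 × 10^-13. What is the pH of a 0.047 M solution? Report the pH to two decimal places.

Since Ka1 ≫ Ka2, the first ionization dominates [H+].
Ka1 = x²/(0.047 − x) = 1.1 × 10^-7
x ≈ √(1.1 × 10^-7 × 0.047) = 7.19 × 10^-5 M
pH = −log(7.19 × 10^-5) = 4.14

pH = 4.14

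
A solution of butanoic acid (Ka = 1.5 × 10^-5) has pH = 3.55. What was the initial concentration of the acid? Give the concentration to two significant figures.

[H+] = 10^(-3.55) = 2.82 × 10^-4 M = x
Ka = x²/(C₀ − x) ⇒ C₀ = x + x²/Ka
C₀ = 2.82 × 10^-4 + (2.82 × 10^-4)²/(1.5 × 10^-5) = 5.58 × 10^-3 M

C₀ = 5.6 × 10^-3 M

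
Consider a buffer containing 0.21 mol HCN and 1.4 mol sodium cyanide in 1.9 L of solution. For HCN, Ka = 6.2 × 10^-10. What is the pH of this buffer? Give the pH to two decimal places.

pKa = −log(6.2 × 10^-10) = 9.208
Using pH = pKa + log([base]/[acid]) with [base]/[acid] = 1.4/0.21:
pH = 9.208 + (+0.824) = 10.03

pH = 10.03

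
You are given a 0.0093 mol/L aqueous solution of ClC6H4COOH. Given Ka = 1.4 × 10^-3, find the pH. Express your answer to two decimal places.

ClC6H4COOH ⇌ ClC6H4COO- + H+
Ka = [H+]²/(0.0093 − [H+]) = 1.4 × 10^-3
[H+] is not negligible relative to C₀; solve [H+]² + 0.0014·[H+] − 1.3e-05 = 0.
[H+] = [−0.0014 + √(0.0014² + 5.21e-05)]/2 = 2.98 × 10^-3 M
pH = −log[H+] = −log(2.98 × 10^-3) = 2.53

pH = 2.53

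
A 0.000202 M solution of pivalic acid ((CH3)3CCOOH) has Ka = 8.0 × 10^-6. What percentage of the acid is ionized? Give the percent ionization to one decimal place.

(CH3)3CCOOH ⇌ (CH3)3CCOO- + H+; let x = [H+] at equilibrium.
Ka = x²/(C₀ − x); solving the quadratic gives x = 3.64 × 10^-5 M.
Fraction ionized = 3.64 × 10^-5 / 0.000202 = 0.1802 → 18.0%

18.0%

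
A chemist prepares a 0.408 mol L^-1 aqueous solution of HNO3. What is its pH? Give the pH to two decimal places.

pH = 0.39

HNO3 is a strong acid and dissociates completely, so [H+] = 0.408 M.
pH = -log(0.408) = 0.39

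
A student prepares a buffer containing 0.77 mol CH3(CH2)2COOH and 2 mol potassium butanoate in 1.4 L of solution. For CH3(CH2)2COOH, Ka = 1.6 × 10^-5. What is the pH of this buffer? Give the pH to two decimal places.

pKa = −log(1.6 × 10^-5) = 4.796
pH = pKa + log([A⁻]/[HA]) = 4.796 + log(2/0.77)
pH = 4.796 + (+0.415) = 5.21

pH = 5.21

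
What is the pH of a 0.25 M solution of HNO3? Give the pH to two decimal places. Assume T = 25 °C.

pH = 0.60

HNO3 is a strong acid and dissociates completely, so [H+] = 0.25 M.
pH = -log(0.25) = 0.60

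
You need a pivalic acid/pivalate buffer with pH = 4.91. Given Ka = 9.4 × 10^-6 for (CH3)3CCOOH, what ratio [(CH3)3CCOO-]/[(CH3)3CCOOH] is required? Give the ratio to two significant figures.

ratio = 0.76

pKa = -log(9.4 × 10^-6) = 5.027
pH = pKa + log(r) ⇒ log(r) = 4.91 − 5.027 = -0.117
r = [(CH3)3CCOO-]/[(CH3)3CCOOH] = 10^(-0.117) = 0.764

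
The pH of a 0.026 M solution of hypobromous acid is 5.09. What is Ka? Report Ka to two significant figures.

Ka = 2.5 × 10^-9

[H+] = 10^(-5.09) = 8.13 × 10^-6 M
At equilibrium [HA] = 0.026 − 8.13 × 10^-6 = 2.60 × 10^-2 M
Ka = [H+][A-]/[HA] = (8.13 × 10^-6)² / 2.60 × 10^-2 = 2.5 × 10^-9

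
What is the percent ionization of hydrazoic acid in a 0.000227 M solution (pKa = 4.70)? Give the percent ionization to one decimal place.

25.6%

HN3 ⇌ N3- + H+; let x = [H+] at equilibrium.
Ka = 10^(−4.70) = 2.00 × 10^-5
Solve x² + 2e-05x − 4.54e-09 = 0 → x = 5.81 × 10^-5 M
Fraction ionized = 5.81 × 10^-5 / 0.000227 = 0.2559 → 25.6%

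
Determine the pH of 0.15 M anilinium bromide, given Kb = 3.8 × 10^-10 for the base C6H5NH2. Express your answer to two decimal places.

pH = 2.70

C6H5NH3+ is the conjugate acid of the weak base C6H5NH2.
Ka = Kw/Kb = 1.0×10^-14 / 3.8 × 10^-10 = 2.63 × 10^-5
Ka = x²/(0.15 − x) = 2.63 × 10^-5
Since Ka ≪ C₀, x ≈ √(Ka·C₀) = 1.99 × 10^-3 M.
Check: 1.3% ionized — well under 5%, approximation valid.
pH = −log(1.99 × 10^-3) = 2.70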